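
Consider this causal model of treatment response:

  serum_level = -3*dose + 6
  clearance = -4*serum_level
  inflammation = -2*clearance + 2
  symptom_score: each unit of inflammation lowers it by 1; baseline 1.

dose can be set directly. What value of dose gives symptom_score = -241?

dose = -8

Substituting into the clearance equation gives clearance = 12*dose - 24.
Substituting into the inflammation equation gives inflammation = -24*dose + 50.
This gives symptom_score = 24*dose - 49.
Solve 24*dose - 49 = -241: dose = (-241 + 49) / 24 = -8.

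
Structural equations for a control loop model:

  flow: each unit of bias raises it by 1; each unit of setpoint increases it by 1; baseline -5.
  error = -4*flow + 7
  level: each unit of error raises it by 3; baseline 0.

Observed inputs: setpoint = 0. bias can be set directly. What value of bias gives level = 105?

Substituting into the flow equation gives flow = bias - 5.
This gives error = -4*bias + 27.
This gives level = -12*bias + 81.
Solve -12*bias + 81 = 105: bias = (105 - 81) / -12 = -2.

bias = -2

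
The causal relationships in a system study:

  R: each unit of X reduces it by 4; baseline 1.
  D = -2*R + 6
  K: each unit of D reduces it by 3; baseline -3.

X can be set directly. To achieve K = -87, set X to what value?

X = 3

Substituting into the D equation gives D = 8*X + 4.
This gives K = -24*X - 15.
Solve -24*X - 15 = -87: X = (-87 + 15) / -24 = 3.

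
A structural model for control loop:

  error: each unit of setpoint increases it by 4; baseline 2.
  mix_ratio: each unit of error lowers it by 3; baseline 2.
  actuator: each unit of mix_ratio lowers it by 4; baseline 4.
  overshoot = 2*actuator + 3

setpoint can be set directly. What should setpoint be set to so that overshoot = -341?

Substituting into the mix_ratio equation gives mix_ratio = -12*setpoint - 4.
Substituting into the actuator equation gives actuator = 48*setpoint + 20.
Substituting into the overshoot equation gives overshoot = 96*setpoint + 43.
Solve 96*setpoint + 43 = -341: setpoint = (-341 - 43) / 96 = -4.

setpoint = -4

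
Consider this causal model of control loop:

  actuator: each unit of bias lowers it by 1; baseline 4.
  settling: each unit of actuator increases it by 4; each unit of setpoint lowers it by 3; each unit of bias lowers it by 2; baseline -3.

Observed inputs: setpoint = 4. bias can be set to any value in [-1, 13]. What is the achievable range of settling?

-77 to 7

Substituting into the settling equation gives settling = -6*bias + 1.
Linear in bias, so extremes are at the endpoints: bias = -1 gives settling = 7; bias = 13 gives settling = -77.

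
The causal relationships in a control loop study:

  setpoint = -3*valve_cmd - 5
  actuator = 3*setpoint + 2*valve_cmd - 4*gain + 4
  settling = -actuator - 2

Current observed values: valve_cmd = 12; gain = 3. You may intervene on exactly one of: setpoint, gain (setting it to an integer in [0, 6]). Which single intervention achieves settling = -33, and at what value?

Intervening on setpoint: with other inputs at their observed values, settling = -3*setpoint - 18. Solving for -33 gives setpoint = 5, within [0, 6].
Intervening on gain: settling = 4*gain + 93. Reaching -33 requires gain = -63/2, not an integer.

set setpoint = 5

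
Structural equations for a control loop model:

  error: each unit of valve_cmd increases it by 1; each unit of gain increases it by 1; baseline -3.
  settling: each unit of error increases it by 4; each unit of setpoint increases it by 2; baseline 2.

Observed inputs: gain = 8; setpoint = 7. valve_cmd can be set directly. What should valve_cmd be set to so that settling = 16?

Substituting into the error equation gives error = valve_cmd + 5.
Substituting into the settling equation gives settling = 4*valve_cmd + 36.
Solve 4*valve_cmd + 36 = 16: valve_cmd = (16 - 36) / 4 = -5.

valve_cmd = -5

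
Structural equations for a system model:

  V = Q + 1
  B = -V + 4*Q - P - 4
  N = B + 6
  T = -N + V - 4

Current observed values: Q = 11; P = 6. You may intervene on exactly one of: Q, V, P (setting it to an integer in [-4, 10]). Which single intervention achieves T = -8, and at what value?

Intervening on Q: with other inputs at their observed values, T = -2*Q + 2. Solving for -8 gives Q = 5, within [-4, 10].
Intervening on V: T = 2*V - 44. Reaching -8 requires V = 18, outside [-4, 10].
Intervening on P: T = P - 26. Reaching -8 requires P = 18, outside [-4, 10].

set Q = 5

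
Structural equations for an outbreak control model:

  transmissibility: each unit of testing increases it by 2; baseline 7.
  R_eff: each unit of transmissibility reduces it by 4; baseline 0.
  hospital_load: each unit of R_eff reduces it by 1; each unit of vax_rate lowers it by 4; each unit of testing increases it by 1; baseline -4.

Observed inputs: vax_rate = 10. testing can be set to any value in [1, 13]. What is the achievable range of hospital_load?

-7 to 101

Substituting into the R_eff equation gives R_eff = -8*testing - 28.
Substituting into the hospital_load equation gives hospital_load = 9*testing - 16.
Linear in testing, so extremes are at the endpoints: testing = 1 gives hospital_load = -7; testing = 13 gives hospital_load = 101.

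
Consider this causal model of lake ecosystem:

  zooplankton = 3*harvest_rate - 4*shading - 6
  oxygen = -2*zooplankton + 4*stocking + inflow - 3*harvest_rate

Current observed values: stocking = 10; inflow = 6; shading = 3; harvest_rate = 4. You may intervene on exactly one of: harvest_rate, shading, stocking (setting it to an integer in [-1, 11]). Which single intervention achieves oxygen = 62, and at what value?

Intervening on harvest_rate: oxygen = -9*harvest_rate + 82. Reaching 62 requires harvest_rate = 20/9, not an integer.
Intervening on shading: with other inputs at their observed values, oxygen = 8*shading + 22. Solving for 62 gives shading = 5, within [-1, 11].
Intervening on stocking: oxygen = 4*stocking + 6. Reaching 62 requires stocking = 14, outside [-1, 11].

set shading = 5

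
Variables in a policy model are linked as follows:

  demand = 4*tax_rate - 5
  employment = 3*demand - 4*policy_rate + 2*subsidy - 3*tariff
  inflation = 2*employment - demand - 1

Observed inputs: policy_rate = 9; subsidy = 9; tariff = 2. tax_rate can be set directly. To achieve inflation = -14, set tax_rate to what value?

tax_rate = 3

Substituting into the employment equation gives employment = 12*tax_rate - 39.
So inflation = 20*tax_rate - 74.
Solve 20*tax_rate - 74 = -14: tax_rate = (-14 + 74) / 20 = 3.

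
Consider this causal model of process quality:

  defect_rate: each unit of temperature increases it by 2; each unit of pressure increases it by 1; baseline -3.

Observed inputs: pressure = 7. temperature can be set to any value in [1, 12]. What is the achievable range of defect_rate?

Substituting into the defect_rate equation gives defect_rate = 2*temperature + 4.
Linear in temperature, so extremes are at the endpoints: temperature = 1 gives defect_rate = 6; temperature = 12 gives defect_rate = 28.

6 to 28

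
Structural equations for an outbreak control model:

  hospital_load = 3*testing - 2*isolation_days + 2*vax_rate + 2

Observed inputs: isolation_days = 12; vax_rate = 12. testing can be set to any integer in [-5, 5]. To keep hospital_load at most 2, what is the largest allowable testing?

testing = 0

Substituting into the hospital_load equation gives hospital_load = 3*testing + 2.
Require 3*testing + 2 ≤ 2, so testing ≤ 0.
The largest integer in [-5, 5] satisfying this is 0.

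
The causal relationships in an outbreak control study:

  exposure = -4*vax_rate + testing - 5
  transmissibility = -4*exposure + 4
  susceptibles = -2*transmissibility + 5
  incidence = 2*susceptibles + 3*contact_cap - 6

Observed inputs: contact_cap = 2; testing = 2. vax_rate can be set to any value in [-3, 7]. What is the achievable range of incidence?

Substituting into the exposure equation gives exposure = -4*vax_rate - 3.
Substituting into the transmissibility equation gives transmissibility = 16*vax_rate + 16.
Substituting into the susceptibles equation gives susceptibles = -32*vax_rate - 27.
incidence becomes -64*vax_rate - 54.
Linear in vax_rate, so extremes are at the endpoints: vax_rate = -3 gives incidence = 138; vax_rate = 7 gives incidence = -502.

-502 to 138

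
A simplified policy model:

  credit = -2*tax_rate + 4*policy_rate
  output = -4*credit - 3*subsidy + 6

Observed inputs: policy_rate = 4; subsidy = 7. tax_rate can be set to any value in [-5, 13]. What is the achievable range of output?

Substituting into the credit equation gives credit = -2*tax_rate + 16.
Substituting into the output equation gives output = 8*tax_rate - 79.
Linear in tax_rate, so extremes are at the endpoints: tax_rate = -5 gives output = -119; tax_rate = 13 gives output = 25.

-119 to 25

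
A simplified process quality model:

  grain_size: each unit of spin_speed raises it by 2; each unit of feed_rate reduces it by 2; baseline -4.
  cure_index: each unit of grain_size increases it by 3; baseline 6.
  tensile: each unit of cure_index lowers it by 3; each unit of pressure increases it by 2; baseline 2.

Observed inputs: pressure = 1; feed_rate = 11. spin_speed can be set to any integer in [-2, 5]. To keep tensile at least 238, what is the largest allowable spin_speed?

Substituting into the grain_size equation gives grain_size = 2*spin_speed - 26.
Substituting into the cure_index equation gives cure_index = 6*spin_speed - 72.
So tensile = -18*spin_speed + 220.
Require -18*spin_speed + 220 ≥ 238, so spin_speed ≤ -1.
The largest integer in [-2, 5] satisfying this is -1.

spin_speed = -1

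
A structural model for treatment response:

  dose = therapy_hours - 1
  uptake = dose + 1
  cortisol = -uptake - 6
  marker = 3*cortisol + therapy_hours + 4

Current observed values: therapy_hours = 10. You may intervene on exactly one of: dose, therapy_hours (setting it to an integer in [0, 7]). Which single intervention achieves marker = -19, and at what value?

Intervening on dose: with other inputs at their observed values, marker = -3*dose - 7. Solving for -19 gives dose = 4, within [0, 7].
Intervening on therapy_hours: marker = -2*therapy_hours - 14. Reaching -19 requires therapy_hours = 5/2, not an integer.

set dose = 4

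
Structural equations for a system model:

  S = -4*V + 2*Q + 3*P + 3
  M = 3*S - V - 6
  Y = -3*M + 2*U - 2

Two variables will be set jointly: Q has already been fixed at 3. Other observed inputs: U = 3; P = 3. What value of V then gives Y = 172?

V = 8

With Q held at 3:
Substituting into the S equation gives S = -4*V + 18.
Substituting into the M equation gives M = -13*V + 48.
Y becomes 39*V - 140.
Solve 39*V - 140 = 172: V = (172 + 140) / 39 = 8.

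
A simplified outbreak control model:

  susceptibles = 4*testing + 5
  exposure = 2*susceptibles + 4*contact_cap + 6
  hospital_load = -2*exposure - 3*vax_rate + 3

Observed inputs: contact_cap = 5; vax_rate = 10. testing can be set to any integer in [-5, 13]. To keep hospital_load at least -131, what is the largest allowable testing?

testing = 2

Substituting into the exposure equation gives exposure = 8*testing + 36.
So hospital_load = -16*testing - 99.
Require -16*testing - 99 ≥ -131, so testing ≤ 2.
The largest integer in [-5, 13] satisfying this is 2.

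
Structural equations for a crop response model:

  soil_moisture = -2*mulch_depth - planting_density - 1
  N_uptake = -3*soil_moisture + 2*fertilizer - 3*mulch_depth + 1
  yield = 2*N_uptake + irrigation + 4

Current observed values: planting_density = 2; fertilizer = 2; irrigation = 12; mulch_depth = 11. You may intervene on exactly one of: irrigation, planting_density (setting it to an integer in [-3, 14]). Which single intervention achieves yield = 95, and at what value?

Intervening on irrigation: with other inputs at their observed values, yield = irrigation + 98. Solving for 95 gives irrigation = -3, within [-3, 14].
Intervening on planting_density: yield = 6*planting_density + 98. Reaching 95 requires planting_density = -1/2, not an integer.

set irrigation = -3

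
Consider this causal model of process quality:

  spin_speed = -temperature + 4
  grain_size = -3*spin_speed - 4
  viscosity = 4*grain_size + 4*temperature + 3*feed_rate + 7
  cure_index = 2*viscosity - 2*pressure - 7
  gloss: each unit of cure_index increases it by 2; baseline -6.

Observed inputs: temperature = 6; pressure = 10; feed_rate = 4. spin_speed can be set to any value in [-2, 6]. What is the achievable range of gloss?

-240 to 144

Intervening on spin_speed fixes its value directly, overriding its dependence on temperature.
Substituting into the viscosity equation gives viscosity = -12*spin_speed + 27.
cure_index becomes -24*spin_speed + 27.
So gloss = -48*spin_speed + 48.
Linear in spin_speed, so extremes are at the endpoints: spin_speed = -2 gives gloss = 144; spin_speed = 6 gives gloss = -240.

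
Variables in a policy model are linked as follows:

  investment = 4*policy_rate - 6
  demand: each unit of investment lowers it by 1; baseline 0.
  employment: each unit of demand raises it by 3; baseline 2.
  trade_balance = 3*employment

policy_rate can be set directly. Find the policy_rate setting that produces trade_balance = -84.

Substituting into the demand equation gives demand = -4*policy_rate + 6.
Substituting into the employment equation gives employment = -12*policy_rate + 20.
So trade_balance = -36*policy_rate + 60.
Solve -36*policy_rate + 60 = -84: policy_rate = (-84 - 60) / -36 = 4.

policy_rate = 4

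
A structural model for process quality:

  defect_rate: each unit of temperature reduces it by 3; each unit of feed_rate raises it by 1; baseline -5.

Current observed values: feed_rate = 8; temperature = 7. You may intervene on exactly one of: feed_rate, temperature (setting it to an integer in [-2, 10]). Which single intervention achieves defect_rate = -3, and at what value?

Intervening on feed_rate: defect_rate = feed_rate - 26. Reaching -3 requires feed_rate = 23, outside [-2, 10].
Intervening on temperature: with other inputs at their observed values, defect_rate = -3*temperature + 3. Solving for -3 gives temperature = 2, within [-2, 10].

set temperature = 2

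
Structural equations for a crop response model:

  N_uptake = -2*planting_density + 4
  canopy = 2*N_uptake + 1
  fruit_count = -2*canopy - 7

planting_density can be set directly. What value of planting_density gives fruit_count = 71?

planting_density = 12

Substituting into the canopy equation gives canopy = -4*planting_density + 9.
Substituting into the fruit_count equation gives fruit_count = 8*planting_density - 25.
Solve 8*planting_density - 25 = 71: planting_density = (71 + 25) / 8 = 12.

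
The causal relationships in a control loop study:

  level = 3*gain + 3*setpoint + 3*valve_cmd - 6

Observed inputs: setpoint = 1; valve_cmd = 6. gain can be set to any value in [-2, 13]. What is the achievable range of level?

Substituting into the level equation gives level = 3*gain + 15.
Linear in gain, so extremes are at the endpoints: gain = -2 gives level = 9; gain = 13 gives level = 54.

9 to 54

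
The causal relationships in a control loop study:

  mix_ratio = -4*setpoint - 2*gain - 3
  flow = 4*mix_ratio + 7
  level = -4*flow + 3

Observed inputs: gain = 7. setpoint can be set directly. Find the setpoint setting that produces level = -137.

setpoint = -6

Substituting into the mix_ratio equation gives mix_ratio = -4*setpoint - 17.
Substituting into the flow equation gives flow = -16*setpoint - 61.
This gives level = 64*setpoint + 247.
Solve 64*setpoint + 247 = -137: setpoint = (-137 - 247) / 64 = -6.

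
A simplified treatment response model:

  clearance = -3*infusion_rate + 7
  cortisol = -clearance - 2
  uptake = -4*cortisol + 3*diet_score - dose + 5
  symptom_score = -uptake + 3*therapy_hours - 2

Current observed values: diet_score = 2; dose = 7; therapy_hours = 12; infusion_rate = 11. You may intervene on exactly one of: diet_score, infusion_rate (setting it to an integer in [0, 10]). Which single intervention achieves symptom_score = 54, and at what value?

set infusion_rate = 5

Intervening on diet_score: symptom_score = -3*diet_score + 132. Reaching 54 requires diet_score = 26, outside [0, 10].
Intervening on infusion_rate: with other inputs at their observed values, symptom_score = 12*infusion_rate - 6. Solving for 54 gives infusion_rate = 5, within [0, 10].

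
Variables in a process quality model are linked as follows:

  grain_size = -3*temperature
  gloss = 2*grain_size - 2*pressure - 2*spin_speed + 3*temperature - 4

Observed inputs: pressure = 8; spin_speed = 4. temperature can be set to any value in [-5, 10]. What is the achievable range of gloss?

-58 to -13

Substituting into the gloss equation gives gloss = -3*temperature - 28.
Linear in temperature, so extremes are at the endpoints: temperature = -5 gives gloss = -13; temperature = 10 gives gloss = -58.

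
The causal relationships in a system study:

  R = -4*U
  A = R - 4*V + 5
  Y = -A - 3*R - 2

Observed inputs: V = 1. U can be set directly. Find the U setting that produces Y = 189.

U = 12

Substituting into the A equation gives A = -4*U + 1.
Substituting into the Y equation gives Y = 16*U - 3.
Solve 16*U - 3 = 189: U = (189 + 3) / 16 = 12.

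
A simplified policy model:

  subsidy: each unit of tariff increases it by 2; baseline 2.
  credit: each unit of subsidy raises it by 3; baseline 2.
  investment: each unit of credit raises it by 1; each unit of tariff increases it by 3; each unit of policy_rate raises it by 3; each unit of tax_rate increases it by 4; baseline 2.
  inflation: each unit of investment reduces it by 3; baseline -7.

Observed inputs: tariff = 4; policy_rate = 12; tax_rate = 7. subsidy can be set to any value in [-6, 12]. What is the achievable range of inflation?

Intervening on subsidy fixes its value directly, overriding its dependence on tariff.
Substituting into the investment equation gives investment = 3*subsidy + 80.
So inflation = -9*subsidy - 247.
Linear in subsidy, so extremes are at the endpoints: subsidy = -6 gives inflation = -193; subsidy = 12 gives inflation = -355.

-355 to -193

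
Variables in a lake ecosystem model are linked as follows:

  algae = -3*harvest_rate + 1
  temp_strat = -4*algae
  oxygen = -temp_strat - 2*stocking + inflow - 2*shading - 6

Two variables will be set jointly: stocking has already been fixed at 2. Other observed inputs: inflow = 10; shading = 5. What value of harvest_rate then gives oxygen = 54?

With stocking held at 2:
Substituting into the temp_strat equation gives temp_strat = 12*harvest_rate - 4.
Substituting into the oxygen equation gives oxygen = -12*harvest_rate - 6.
Solve -12*harvest_rate - 6 = 54: harvest_rate = (54 + 6) / -12 = -5.

harvest_rate = -5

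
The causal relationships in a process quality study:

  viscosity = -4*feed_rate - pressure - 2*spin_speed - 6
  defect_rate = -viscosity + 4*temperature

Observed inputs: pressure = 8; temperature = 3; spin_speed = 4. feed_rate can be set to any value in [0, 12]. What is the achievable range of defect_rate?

Substituting into the viscosity equation gives viscosity = -4*feed_rate - 22.
Substituting into the defect_rate equation gives defect_rate = 4*feed_rate + 34.
Linear in feed_rate, so extremes are at the endpoints: feed_rate = 0 gives defect_rate = 34; feed_rate = 12 gives defect_rate = 82.

34 to 82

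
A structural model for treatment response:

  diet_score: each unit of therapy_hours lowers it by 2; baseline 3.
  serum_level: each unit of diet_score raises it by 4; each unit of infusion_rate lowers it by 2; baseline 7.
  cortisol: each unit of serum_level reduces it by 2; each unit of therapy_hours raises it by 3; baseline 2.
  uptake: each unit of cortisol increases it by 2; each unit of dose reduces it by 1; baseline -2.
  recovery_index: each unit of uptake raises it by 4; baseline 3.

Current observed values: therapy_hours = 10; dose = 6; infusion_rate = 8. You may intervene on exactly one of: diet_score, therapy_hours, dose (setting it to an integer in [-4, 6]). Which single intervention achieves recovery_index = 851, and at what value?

set therapy_hours = 6

Intervening on diet_score: recovery_index = -64*diet_score + 371. Reaching 851 requires diet_score = -15/2, not an integer.
Intervening on therapy_hours: with other inputs at their observed values, recovery_index = 152*therapy_hours - 61. Solving for 851 gives therapy_hours = 6, within [-4, 6].
Intervening on dose: recovery_index = -4*dose + 1483. Reaching 851 requires dose = 158, outside [-4, 6].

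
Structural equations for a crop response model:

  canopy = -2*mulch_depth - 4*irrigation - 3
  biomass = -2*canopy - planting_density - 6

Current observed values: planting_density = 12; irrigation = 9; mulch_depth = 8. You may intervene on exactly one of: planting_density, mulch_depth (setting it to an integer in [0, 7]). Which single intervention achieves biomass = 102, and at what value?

set planting_density = 2

Intervening on planting_density: with other inputs at their observed values, biomass = -planting_density + 104. Solving for 102 gives planting_density = 2, within [0, 7].
Intervening on mulch_depth: biomass = 4*mulch_depth + 60. Reaching 102 requires mulch_depth = 21/2, not an integer.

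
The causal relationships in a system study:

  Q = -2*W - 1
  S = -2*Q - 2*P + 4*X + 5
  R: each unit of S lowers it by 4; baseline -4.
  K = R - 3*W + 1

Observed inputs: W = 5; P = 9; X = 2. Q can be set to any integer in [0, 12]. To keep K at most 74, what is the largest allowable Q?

Q = 9

Intervening on Q fixes its value directly, overriding its dependence on W.
Substituting into the S equation gives S = -2*Q - 5.
This gives R = 8*Q + 16.
Substituting into the K equation gives K = 8*Q + 2.
Require 8*Q + 2 ≤ 74, so Q ≤ 9.
The largest integer in [0, 12] satisfying this is 9.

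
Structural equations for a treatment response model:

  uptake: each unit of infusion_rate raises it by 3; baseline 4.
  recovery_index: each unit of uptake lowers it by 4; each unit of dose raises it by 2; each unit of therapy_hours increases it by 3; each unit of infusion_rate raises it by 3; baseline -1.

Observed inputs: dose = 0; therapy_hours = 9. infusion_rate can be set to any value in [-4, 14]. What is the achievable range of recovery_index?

-116 to 46

Substituting into the recovery_index equation gives recovery_index = -9*infusion_rate + 10.
Linear in infusion_rate, so extremes are at the endpoints: infusion_rate = -4 gives recovery_index = 46; infusion_rate = 14 gives recovery_index = -116.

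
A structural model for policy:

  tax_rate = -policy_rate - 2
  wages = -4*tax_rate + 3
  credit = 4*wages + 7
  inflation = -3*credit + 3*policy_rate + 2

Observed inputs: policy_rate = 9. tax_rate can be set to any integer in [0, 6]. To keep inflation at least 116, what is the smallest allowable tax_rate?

tax_rate = 3

Intervening on tax_rate fixes its value directly, overriding its dependence on policy_rate.
Substituting into the credit equation gives credit = -16*tax_rate + 19.
Substituting into the inflation equation gives inflation = 48*tax_rate - 28.
Require 48*tax_rate - 28 ≥ 116, so tax_rate ≥ 3.
The smallest integer in [0, 6] satisfying this is 3.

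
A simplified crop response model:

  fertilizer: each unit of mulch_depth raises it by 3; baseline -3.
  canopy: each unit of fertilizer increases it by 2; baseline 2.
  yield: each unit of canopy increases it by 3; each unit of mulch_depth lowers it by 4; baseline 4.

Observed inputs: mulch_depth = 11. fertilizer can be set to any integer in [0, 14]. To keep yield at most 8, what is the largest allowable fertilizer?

Intervening on fertilizer fixes its value directly, overriding its dependence on mulch_depth.
Substituting into the yield equation gives yield = 6*fertilizer - 34.
Require 6*fertilizer - 34 ≤ 8, so fertilizer ≤ 7.
The largest integer in [0, 14] satisfying this is 7.

fertilizer = 7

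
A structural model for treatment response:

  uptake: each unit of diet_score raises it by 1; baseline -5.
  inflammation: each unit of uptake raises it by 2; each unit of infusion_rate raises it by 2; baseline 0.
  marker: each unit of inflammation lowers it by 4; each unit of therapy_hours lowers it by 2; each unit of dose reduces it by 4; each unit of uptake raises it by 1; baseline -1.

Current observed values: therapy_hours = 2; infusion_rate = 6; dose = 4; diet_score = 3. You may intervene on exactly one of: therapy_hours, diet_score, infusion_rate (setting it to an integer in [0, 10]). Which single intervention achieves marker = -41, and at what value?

set diet_score = 1

Intervening on therapy_hours: marker = -2*therapy_hours - 51. Reaching -41 requires therapy_hours = -5, outside [0, 10].
Intervening on diet_score: with other inputs at their observed values, marker = -7*diet_score - 34. Solving for -41 gives diet_score = 1, within [0, 10].
Intervening on infusion_rate: marker = -8*infusion_rate - 7. Reaching -41 requires infusion_rate = 17/4, not an integer.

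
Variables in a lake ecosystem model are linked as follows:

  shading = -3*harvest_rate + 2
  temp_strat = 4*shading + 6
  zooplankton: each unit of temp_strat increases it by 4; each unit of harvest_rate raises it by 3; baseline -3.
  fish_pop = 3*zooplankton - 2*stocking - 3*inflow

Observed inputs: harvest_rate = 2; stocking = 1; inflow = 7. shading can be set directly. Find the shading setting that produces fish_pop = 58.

shading = 0

Intervening on shading fixes its value directly, overriding its dependence on harvest_rate.
Substituting into the zooplankton equation gives zooplankton = 16*shading + 27.
fish_pop becomes 48*shading + 58.
Solve 48*shading + 58 = 58: shading = (58 - 58) / 48 = 0.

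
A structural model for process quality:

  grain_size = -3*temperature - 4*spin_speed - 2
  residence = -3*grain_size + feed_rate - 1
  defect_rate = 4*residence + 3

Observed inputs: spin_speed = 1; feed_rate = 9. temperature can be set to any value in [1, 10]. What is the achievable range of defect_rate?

143 to 467

Substituting into the grain_size equation gives grain_size = -3*temperature - 6.
So residence = 9*temperature + 26.
This gives defect_rate = 36*temperature + 107.
Linear in temperature, so extremes are at the endpoints: temperature = 1 gives defect_rate = 143; temperature = 10 gives defect_rate = 467.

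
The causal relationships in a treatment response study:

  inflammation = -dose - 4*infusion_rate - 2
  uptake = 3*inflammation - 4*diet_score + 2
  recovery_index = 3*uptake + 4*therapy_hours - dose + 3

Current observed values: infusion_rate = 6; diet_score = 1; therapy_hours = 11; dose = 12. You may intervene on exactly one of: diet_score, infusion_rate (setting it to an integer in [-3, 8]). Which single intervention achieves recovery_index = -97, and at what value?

Intervening on diet_score: recovery_index = -12*diet_score - 301. Reaching -97 requires diet_score = -17, outside [-3, 8].
Intervening on infusion_rate: with other inputs at their observed values, recovery_index = -36*infusion_rate - 97. Solving for -97 gives infusion_rate = 0, within [-3, 8].

set infusion_rate = 0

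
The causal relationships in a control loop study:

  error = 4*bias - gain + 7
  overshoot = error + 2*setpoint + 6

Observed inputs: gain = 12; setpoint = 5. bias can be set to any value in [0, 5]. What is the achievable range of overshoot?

Substituting into the error equation gives error = 4*bias - 5.
So overshoot = 4*bias + 11.
Linear in bias, so extremes are at the endpoints: bias = 0 gives overshoot = 11; bias = 5 gives overshoot = 31.

11 to 31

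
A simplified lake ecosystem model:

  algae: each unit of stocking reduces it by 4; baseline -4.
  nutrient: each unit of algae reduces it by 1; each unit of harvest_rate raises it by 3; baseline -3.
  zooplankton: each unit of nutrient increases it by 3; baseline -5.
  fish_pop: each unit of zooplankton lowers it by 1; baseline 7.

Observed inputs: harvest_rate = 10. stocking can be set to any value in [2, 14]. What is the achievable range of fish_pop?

-249 to -105

Substituting into the nutrient equation gives nutrient = 4*stocking + 31.
Substituting into the zooplankton equation gives zooplankton = 12*stocking + 88.
Substituting into the fish_pop equation gives fish_pop = -12*stocking - 81.
Linear in stocking, so extremes are at the endpoints: stocking = 2 gives fish_pop = -105; stocking = 14 gives fish_pop = -249.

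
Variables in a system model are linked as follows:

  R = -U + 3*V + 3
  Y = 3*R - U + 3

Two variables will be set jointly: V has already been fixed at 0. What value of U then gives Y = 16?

With V held at 0:
Substituting into the R equation gives R = -U + 3.
This gives Y = -4*U + 12.
Solve -4*U + 12 = 16: U = (16 - 12) / -4 = -1.

U = -1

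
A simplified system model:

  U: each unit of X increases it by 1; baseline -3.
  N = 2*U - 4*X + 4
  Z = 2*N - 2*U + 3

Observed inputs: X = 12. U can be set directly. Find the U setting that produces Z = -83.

Intervening on U fixes its value directly, overriding its dependence on X.
Substituting into the N equation gives N = 2*U - 44.
Z becomes 2*U - 85.
Solve 2*U - 85 = -83: U = (-83 + 85) / 2 = 1.

U = 1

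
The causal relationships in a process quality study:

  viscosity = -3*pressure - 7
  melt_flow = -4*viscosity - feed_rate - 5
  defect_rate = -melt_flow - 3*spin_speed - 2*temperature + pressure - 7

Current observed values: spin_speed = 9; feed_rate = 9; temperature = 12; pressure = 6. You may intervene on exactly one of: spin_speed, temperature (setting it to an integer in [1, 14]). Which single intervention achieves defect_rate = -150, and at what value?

set spin_speed = 13

Intervening on spin_speed: with other inputs at their observed values, defect_rate = -3*spin_speed - 111. Solving for -150 gives spin_speed = 13, within [1, 14].
Intervening on temperature: defect_rate = -2*temperature - 114. Reaching -150 requires temperature = 18, outside [1, 14].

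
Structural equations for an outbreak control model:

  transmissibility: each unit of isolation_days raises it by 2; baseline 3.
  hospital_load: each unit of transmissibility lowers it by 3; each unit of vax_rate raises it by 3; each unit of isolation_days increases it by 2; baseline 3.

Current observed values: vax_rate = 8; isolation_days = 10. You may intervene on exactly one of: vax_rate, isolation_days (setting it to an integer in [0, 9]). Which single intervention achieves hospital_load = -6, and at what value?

set isolation_days = 6

Intervening on vax_rate: hospital_load = 3*vax_rate - 46. Reaching -6 requires vax_rate = 40/3, not an integer.
Intervening on isolation_days: with other inputs at their observed values, hospital_load = -4*isolation_days + 18. Solving for -6 gives isolation_days = 6, within [0, 9].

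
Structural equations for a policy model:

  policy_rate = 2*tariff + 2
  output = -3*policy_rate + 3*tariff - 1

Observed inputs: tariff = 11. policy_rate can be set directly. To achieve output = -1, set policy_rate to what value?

policy_rate = 11

Intervening on policy_rate fixes its value directly, overriding its dependence on tariff.
Substituting into the output equation gives output = -3*policy_rate + 32.
Solve -3*policy_rate + 32 = -1: policy_rate = (-1 - 32) / -3 = 11.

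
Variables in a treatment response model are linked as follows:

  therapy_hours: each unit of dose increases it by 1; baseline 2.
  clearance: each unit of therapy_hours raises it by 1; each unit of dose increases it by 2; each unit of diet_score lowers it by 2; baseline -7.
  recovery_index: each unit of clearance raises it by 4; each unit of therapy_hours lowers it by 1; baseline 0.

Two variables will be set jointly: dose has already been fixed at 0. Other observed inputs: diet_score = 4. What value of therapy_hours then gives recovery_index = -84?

With dose held at 0:
Intervening on therapy_hours fixes its value directly, overriding its dependence on dose.
Substituting into the clearance equation gives clearance = therapy_hours - 15.
Substituting into the recovery_index equation gives recovery_index = 3*therapy_hours - 60.
Solve 3*therapy_hours - 60 = -84: therapy_hours = (-84 + 60) / 3 = -8.

therapy_hours = -8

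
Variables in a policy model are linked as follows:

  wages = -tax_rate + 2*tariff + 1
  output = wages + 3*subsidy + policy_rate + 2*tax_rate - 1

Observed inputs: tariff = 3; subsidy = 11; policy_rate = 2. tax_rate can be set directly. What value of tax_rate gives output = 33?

tax_rate = -8

Substituting into the wages equation gives wages = -tax_rate + 7.
Substituting into the output equation gives output = tax_rate + 41.
Solve tax_rate + 41 = 33: tax_rate = (33 - 41) / 1 = -8.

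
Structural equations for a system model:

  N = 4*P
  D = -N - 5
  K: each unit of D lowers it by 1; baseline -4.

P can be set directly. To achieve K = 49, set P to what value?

Substituting into the D equation gives D = -4*P - 5.
This gives K = 4*P + 1.
Solve 4*P + 1 = 49: P = (49 - 1) / 4 = 12.

P = 12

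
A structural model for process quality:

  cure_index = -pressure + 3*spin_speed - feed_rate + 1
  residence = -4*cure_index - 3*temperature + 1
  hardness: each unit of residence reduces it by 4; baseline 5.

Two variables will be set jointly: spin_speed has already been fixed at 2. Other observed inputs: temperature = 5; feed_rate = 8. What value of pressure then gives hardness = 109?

pressure = -4

With spin_speed held at 2:
Substituting into the cure_index equation gives cure_index = -pressure - 1.
This gives residence = 4*pressure - 10.
Substituting into the hardness equation gives hardness = -16*pressure + 45.
Solve -16*pressure + 45 = 109: pressure = (109 - 45) / -16 = -4.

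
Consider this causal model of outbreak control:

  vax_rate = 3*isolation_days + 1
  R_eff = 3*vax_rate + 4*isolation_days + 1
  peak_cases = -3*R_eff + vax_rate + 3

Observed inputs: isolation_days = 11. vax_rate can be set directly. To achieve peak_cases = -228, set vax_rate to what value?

vax_rate = 12

Intervening on vax_rate fixes its value directly, overriding its dependence on isolation_days.
Substituting into the R_eff equation gives R_eff = 3*vax_rate + 45.
Substituting into the peak_cases equation gives peak_cases = -8*vax_rate - 132.
Solve -8*vax_rate - 132 = -228: vax_rate = (-228 + 132) / -8 = 12.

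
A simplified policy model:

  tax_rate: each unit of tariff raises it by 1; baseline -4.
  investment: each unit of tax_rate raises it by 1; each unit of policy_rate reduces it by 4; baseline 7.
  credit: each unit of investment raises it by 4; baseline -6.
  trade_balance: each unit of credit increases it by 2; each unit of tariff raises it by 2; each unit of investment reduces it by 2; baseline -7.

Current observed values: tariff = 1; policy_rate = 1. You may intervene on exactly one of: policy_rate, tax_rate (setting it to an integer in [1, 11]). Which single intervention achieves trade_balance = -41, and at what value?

set policy_rate = 2

Intervening on policy_rate: with other inputs at their observed values, trade_balance = -24*policy_rate + 7. Solving for -41 gives policy_rate = 2, within [1, 11].
Intervening on tax_rate: trade_balance = 6*tax_rate + 1. Reaching -41 requires tax_rate = -7, outside [1, 11].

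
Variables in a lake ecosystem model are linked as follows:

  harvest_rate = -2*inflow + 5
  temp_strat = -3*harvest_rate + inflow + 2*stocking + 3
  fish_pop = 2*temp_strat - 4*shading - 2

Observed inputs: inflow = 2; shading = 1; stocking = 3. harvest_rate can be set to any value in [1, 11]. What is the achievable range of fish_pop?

-50 to 10

Intervening on harvest_rate fixes its value directly, overriding its dependence on inflow.
Substituting into the temp_strat equation gives temp_strat = -3*harvest_rate + 11.
So fish_pop = -6*harvest_rate + 16.
Linear in harvest_rate, so extremes are at the endpoints: harvest_rate = 1 gives fish_pop = 10; harvest_rate = 11 gives fish_pop = -50.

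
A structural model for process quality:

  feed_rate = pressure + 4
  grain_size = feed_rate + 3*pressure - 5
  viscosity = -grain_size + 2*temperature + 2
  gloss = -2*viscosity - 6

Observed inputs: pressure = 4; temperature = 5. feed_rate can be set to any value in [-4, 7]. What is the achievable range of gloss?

Intervening on feed_rate fixes its value directly, overriding its dependence on pressure.
Substituting into the grain_size equation gives grain_size = feed_rate + 7.
Substituting into the viscosity equation gives viscosity = -feed_rate + 5.
Substituting into the gloss equation gives gloss = 2*feed_rate - 16.
Linear in feed_rate, so extremes are at the endpoints: feed_rate = -4 gives gloss = -24; feed_rate = 7 gives gloss = -2.

-24 to -2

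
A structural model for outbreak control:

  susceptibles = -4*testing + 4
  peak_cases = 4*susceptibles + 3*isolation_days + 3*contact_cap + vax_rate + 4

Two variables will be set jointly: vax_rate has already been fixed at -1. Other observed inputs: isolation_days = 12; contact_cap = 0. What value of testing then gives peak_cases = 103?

testing = -3

With vax_rate held at -1:
Substituting into the peak_cases equation gives peak_cases = -16*testing + 55.
Solve -16*testing + 55 = 103: testing = (103 - 55) / -16 = -3.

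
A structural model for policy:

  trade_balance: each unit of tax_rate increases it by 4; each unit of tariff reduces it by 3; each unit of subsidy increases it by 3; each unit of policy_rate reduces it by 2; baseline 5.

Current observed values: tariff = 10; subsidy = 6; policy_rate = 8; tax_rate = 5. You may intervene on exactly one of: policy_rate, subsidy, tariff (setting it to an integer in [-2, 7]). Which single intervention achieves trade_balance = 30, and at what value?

set tariff = -1

Intervening on policy_rate: trade_balance = -2*policy_rate + 13. Reaching 30 requires policy_rate = -17/2, not an integer.
Intervening on subsidy: trade_balance = 3*subsidy - 21. Reaching 30 requires subsidy = 17, outside [-2, 7].
Intervening on tariff: with other inputs at their observed values, trade_balance = -3*tariff + 27. Solving for 30 gives tariff = -1, within [-2, 7].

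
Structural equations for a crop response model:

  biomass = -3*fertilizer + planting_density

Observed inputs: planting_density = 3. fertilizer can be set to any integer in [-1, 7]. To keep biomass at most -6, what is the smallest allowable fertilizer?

Substituting into the biomass equation gives biomass = -3*fertilizer + 3.
Require -3*fertilizer + 3 ≤ -6, so fertilizer ≥ 3.
The smallest integer in [-1, 7] satisfying this is 3.

fertilizer = 3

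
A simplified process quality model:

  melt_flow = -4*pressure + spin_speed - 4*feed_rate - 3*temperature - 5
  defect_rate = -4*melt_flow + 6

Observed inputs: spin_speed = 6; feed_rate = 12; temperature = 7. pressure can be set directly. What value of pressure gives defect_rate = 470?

Substituting into the melt_flow equation gives melt_flow = -4*pressure - 68.
defect_rate becomes 16*pressure + 278.
Solve 16*pressure + 278 = 470: pressure = (470 - 278) / 16 = 12.

pressure = 12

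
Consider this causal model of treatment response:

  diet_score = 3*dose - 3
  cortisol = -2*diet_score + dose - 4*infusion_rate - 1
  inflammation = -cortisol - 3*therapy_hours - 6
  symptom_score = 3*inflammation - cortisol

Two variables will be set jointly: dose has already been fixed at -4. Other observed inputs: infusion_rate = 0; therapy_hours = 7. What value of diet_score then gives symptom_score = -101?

With dose held at -4:
Intervening on diet_score fixes its value directly, overriding its dependence on dose.
Substituting into the cortisol equation gives cortisol = -2*diet_score - 5.
Substituting into the inflammation equation gives inflammation = 2*diet_score - 22.
Substituting into the symptom_score equation gives symptom_score = 8*diet_score - 61.
Solve 8*diet_score - 61 = -101: diet_score = (-101 + 61) / 8 = -5.

diet_score = -5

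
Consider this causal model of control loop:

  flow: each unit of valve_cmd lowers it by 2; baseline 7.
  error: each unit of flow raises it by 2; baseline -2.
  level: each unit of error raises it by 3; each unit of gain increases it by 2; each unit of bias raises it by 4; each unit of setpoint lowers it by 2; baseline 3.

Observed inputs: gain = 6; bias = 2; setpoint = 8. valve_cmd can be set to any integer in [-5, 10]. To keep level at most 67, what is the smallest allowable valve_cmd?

valve_cmd = -2

Substituting into the error equation gives error = -4*valve_cmd + 12.
So level = -12*valve_cmd + 43.
Require -12*valve_cmd + 43 ≤ 67, so valve_cmd ≥ -2.
The smallest integer in [-5, 10] satisfying this is -2.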